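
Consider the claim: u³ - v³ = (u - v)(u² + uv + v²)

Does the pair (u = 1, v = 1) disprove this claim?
No

Substituting u = 1, v = 1:
LHS = 1³ - 1³ = 0
RHS = (1 - 1)(1² + 1·1 + 1²) = 0

The sides agree, so this pair does not disprove the claim.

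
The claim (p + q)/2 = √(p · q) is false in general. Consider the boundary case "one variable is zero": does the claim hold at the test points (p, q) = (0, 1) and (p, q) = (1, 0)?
At (0, 1): LHS = 1/2 ≠ RHS = 0
At (1, 0): LHS = 1/2 ≠ RHS = 0

Answer: No, fails at both test points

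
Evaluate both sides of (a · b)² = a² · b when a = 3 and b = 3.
LHS = (3 · 3)² = 81
RHS = 3² · 3 = 27

LHS ≠ RHS, so the equation does not hold here.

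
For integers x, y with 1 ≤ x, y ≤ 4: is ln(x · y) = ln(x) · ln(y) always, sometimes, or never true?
It holds at (x, y) = (1, 1) (both sides equal 0), but fails at (x, y) = (1, 2) (LHS = ln(2) ≈ 0.6931, RHS = 0).

Answer: Sometimes true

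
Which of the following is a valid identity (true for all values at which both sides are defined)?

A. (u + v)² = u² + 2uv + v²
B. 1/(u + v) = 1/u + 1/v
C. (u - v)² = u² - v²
A: holds — e.g. at (1, 1), both sides equal 4.
B: fails at (1, 3) — LHS = 1/4, RHS = 4/3.
C: fails at (6, 7) — LHS = 1, RHS = -13.

Answer: A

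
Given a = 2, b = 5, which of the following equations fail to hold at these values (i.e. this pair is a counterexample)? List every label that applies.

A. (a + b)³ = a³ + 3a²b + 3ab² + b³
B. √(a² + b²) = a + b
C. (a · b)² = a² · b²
Evaluating each claim at the given values:
A. LHS = 343, RHS = 343 → holds here (LHS = RHS)
B. LHS = √(29) ≈ 5.385, RHS = 7 → fails here (LHS ≠ RHS)
C. LHS = 100, RHS = 100 → holds here (LHS = RHS)

Answer: B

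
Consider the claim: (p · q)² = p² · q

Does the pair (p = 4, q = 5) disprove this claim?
Substituting p = 4, q = 5:
LHS = (4 · 5)² = 400
RHS = 4² · 5 = 80

Since LHS ≠ RHS, this pair disproves the claim.

Answer: Yes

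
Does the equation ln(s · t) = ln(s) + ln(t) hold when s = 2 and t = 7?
Substituting s = 2, t = 7:

LHS = ln(2 · 7) = ln(14) ≈ 2.639
RHS = ln(2) + ln(7) ≈ 2.639

LHS = RHS, so the equation holds at this point.

Answer: Holds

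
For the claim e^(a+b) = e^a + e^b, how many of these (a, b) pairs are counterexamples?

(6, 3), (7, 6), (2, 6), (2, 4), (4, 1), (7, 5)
Testing each pair:
(6, 3): LHS = e^9 ≈ 8103, RHS = e^3 + e^6 ≈ 423.5 → counterexample
(7, 6): LHS = e^13 ≈ 442413.4, RHS = e^6 + e^7 ≈ 1500 → counterexample
(2, 6): LHS = e^8 ≈ 2981, RHS = e^2 + e^6 ≈ 410.8 → counterexample
(2, 4): LHS = e^6 ≈ 403.4, RHS = e^2 + e^4 ≈ 61.99 → counterexample
(4, 1): LHS = e^5 ≈ 148.4, RHS = e + e^4 ≈ 57.32 → counterexample
(7, 5): LHS = e^12 ≈ 162754.8, RHS = e^5 + e^7 ≈ 1245 → counterexample

That makes 6 counterexamples.

Answer: 6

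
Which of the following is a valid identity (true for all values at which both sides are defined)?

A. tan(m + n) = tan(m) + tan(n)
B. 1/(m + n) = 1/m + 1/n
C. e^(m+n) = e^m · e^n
C

A: fails at (4, 5) — LHS = tan(9) ≈ -0.4523, RHS = tan(5) + tan(4) ≈ -2.223.
B: fails at (1, 4) — LHS = 1/5, RHS = 5/4.
C: holds — e.g. at (2, 4), both sides equal e^6 ≈ 403.4.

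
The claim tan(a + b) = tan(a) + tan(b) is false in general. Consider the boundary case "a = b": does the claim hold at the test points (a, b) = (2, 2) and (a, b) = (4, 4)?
At (2, 2): LHS = tan(4) ≈ 1.158 ≠ RHS = 2·tan(2) ≈ -4.37
At (4, 4): LHS = tan(8) ≈ -6.8 ≠ RHS = 2·tan(4) ≈ 2.316

Answer: No, fails at both test points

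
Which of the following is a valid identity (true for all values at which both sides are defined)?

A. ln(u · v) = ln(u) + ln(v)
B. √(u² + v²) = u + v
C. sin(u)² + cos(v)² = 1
A: holds — e.g. at (2, 2), both sides equal ln(4) ≈ 1.386.
B: fails at (1, 3) — LHS = √(10) ≈ 3.162, RHS = 4.
C: fails at (4, 6) — LHS = sin(4)² + cos(6)² ≈ 1.495, RHS = 1.

Answer: A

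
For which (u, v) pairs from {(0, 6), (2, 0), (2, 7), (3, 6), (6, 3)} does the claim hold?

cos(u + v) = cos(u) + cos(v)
Testing each pair:
(0, 6): LHS = cos(6) ≈ 0.9602, RHS = cos(6) + 1 ≈ 1.96 → fails
(2, 0): LHS = cos(2) ≈ -0.4161, RHS = cos(2) + 1 ≈ 0.5839 → fails
(2, 7): LHS = cos(9) ≈ -0.9111, RHS = cos(2) + cos(7) ≈ 0.3378 → fails
(3, 6): LHS = cos(9) ≈ -0.9111, RHS = cos(3) + cos(6) ≈ -0.02982 → fails
(6, 3): LHS = cos(9) ≈ -0.9111, RHS = cos(3) + cos(6) ≈ -0.02982 → fails

No pair satisfies the claim.

Answer: None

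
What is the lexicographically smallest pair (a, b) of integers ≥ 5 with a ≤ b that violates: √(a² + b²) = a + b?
(a, b) = (5, 5)

Substituting (5, 5) into the claim:
LHS = √(5² + 5²) = 5·√(2) ≈ 7.071
RHS = 5 + 5 = 10

Since LHS ≠ RHS, this pair disproves the claim, and no lexicographically smaller pair (a ≤ b, integers ≥ 5) does.

For instance (6, 8) is also a counterexample (LHS = 10, RHS = 14), but it's lexicographically larger.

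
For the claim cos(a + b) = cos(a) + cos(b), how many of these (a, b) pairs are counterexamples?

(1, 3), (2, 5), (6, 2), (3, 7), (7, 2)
5

Testing each pair:
(1, 3): LHS = cos(4) ≈ -0.6536, RHS = cos(3) + cos(1) ≈ -0.4497 → counterexample
(2, 5): LHS = cos(7) ≈ 0.7539, RHS = cos(2) + cos(5) ≈ -0.1325 → counterexample
(6, 2): LHS = cos(8) ≈ -0.1455, RHS = cos(2) + cos(6) ≈ 0.544 → counterexample
(3, 7): LHS = cos(10) ≈ -0.8391, RHS = cos(3) + cos(7) ≈ -0.2361 → counterexample
(7, 2): LHS = cos(9) ≈ -0.9111, RHS = cos(2) + cos(7) ≈ 0.3378 → counterexample

That makes 5 counterexamples.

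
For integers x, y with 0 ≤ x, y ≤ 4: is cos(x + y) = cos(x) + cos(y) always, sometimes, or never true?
The claim fails for every pair in the range. For instance at (x, y) = (4, 1): LHS = cos(5) ≈ 0.2837, RHS = cos(4) + cos(1) ≈ -0.1133.

Answer: Never true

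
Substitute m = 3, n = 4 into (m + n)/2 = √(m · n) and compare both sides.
LHS = (3 + 4)/2 = 7/2
RHS = √(3 · 4) = 2·√(3) ≈ 3.464

LHS ≠ RHS (they differ by about 0.0359), so the equation does not hold here.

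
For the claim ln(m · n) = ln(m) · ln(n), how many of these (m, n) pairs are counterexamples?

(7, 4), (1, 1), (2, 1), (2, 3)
Testing each pair:
(7, 4): LHS = ln(28) ≈ 3.332, RHS = ln(4)·ln(7) ≈ 2.698 → counterexample
(1, 1): LHS = 0, RHS = 0 → satisfies claim
(2, 1): LHS = ln(2) ≈ 0.6931, RHS = 0 → counterexample
(2, 3): LHS = ln(6) ≈ 1.792, RHS = ln(2)·ln(3) ≈ 0.7615 → counterexample

That makes 3 counterexamples.

Answer: 3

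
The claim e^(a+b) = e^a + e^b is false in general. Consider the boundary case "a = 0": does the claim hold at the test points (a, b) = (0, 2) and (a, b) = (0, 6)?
No, fails at both test points

At (0, 2): LHS = e^2 ≈ 7.389 ≠ RHS = 1 + e^2 ≈ 8.389
At (0, 6): LHS = e^6 ≈ 403.4 ≠ RHS = 1 + e^6 ≈ 404.4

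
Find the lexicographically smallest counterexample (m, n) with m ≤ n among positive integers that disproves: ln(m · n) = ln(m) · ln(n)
Substituting (1, 2) into the claim:
LHS = ln(1 · 2) = ln(2) ≈ 0.6931
RHS = ln(1) · ln(2) = 0

Since LHS ≠ RHS, this pair disproves the claim, and no lexicographically smaller pair (m ≤ n, positive integers) does.

For instance (3, 5) is also a counterexample (LHS = ln(15) ≈ 2.708, RHS = ln(3)·ln(5) ≈ 1.768), but it's lexicographically larger.

Answer: (m, n) = (1, 2)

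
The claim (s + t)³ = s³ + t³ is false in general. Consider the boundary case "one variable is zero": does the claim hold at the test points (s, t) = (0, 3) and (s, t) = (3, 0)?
Yes, holds at both test points

At (0, 3): LHS = 27, RHS = 27 → equal
At (3, 0): LHS = 27, RHS = 27 → equal

So the claim does hold at both of these boundary points, even though it is not an identity.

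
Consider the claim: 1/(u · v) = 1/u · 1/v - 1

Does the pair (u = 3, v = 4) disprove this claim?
Substituting u = 3, v = 4:
LHS = 1/(3 · 4) = 1/12
RHS = 1/3 · 1/4 - 1 = -11/12

Since LHS ≠ RHS, this pair disproves the claim.

Answer: Yes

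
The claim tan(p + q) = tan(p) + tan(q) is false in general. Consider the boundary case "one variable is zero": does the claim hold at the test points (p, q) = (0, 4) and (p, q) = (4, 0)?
Yes, holds at both test points

At (0, 4): LHS = tan(4) ≈ 1.158, RHS = tan(4) ≈ 1.158 → equal
At (4, 0): LHS = tan(4) ≈ 1.158, RHS = tan(4) ≈ 1.158 → equal

So the claim does hold at both of these boundary points, even though it is not an identity.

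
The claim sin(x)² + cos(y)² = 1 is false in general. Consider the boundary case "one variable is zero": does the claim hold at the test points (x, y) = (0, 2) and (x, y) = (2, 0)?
At (0, 2): LHS = cos(2)² ≈ 0.1732 ≠ RHS = 1
At (2, 0): LHS = sin(2)² + 1 ≈ 1.827 ≠ RHS = 1

Answer: No, fails at both test points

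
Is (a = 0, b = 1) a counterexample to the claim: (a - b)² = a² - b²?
Substituting a = 0, b = 1:
LHS = (0 - 1)² = 1
RHS = 0² - 1² = -1

Since LHS ≠ RHS, this pair disproves the claim.

Answer: Yes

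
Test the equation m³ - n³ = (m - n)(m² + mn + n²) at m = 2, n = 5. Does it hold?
Substituting m = 2, n = 5:

LHS = 2³ - 5³ = -117
RHS = (2 - 5)(2² + 2·5 + 5²) = -117

LHS = RHS, so the equation holds at this point.

Answer: Holds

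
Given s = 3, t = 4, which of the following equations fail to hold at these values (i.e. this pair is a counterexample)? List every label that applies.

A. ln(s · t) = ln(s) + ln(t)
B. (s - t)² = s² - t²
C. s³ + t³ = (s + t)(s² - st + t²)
Evaluating each claim at the given values:
A. LHS = ln(12) ≈ 2.485, RHS = ln(3) + ln(4) ≈ 2.485 → holds here (LHS = RHS)
B. LHS = 1, RHS = -7 → fails here (LHS ≠ RHS)
C. LHS = 91, RHS = 91 → holds here (LHS = RHS)

Answer: B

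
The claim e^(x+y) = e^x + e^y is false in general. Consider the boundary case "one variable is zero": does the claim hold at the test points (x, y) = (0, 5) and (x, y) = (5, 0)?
At (0, 5): LHS = e^5 ≈ 148.4 ≠ RHS = 1 + e^5 ≈ 149.4
At (5, 0): LHS = e^5 ≈ 148.4 ≠ RHS = 1 + e^5 ≈ 149.4

Answer: No, fails at both test points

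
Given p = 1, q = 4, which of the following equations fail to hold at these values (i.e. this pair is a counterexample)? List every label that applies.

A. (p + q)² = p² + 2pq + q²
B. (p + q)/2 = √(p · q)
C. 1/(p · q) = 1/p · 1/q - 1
Evaluating each claim at the given values:
A. LHS = 25, RHS = 25 → holds here (LHS = RHS)
B. LHS = 5/2, RHS = 2 → fails here (LHS ≠ RHS)
C. LHS = 1/4, RHS = -3/4 → fails here (LHS ≠ RHS)

Answer: B, C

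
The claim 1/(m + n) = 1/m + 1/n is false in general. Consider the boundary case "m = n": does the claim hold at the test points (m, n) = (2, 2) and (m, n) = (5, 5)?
At (2, 2): LHS = 1/4 ≠ RHS = 1
At (5, 5): LHS = 1/10 ≠ RHS = 2/5

Answer: No, fails at both test points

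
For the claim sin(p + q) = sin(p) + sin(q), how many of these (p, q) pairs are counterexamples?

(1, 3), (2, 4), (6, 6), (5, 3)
4

Testing each pair:
(1, 3): LHS = sin(4) ≈ -0.7568, RHS = sin(3) + sin(1) ≈ 0.9826 → counterexample
(2, 4): LHS = sin(6) ≈ -0.2794, RHS = sin(4) + sin(2) ≈ 0.1525 → counterexample
(6, 6): LHS = sin(12) ≈ -0.5366, RHS = 2·sin(6) ≈ -0.5588 → counterexample
(5, 3): LHS = sin(8) ≈ 0.9894, RHS = sin(5) + sin(3) ≈ -0.8178 → counterexample

That makes 4 counterexamples.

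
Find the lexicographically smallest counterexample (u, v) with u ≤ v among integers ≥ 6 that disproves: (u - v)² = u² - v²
(u, v) = (6, 7)

At (6, 6): both sides equal 0, so it holds there.

Substituting (6, 7) into the claim:
LHS = (6 - 7)² = 1
RHS = 6² - 7² = -13

Since LHS ≠ RHS, this pair disproves the claim, and no lexicographically smaller pair (u ≤ v, integers ≥ 6) does.

For instance (9, 11) is also a counterexample (LHS = 4, RHS = -40), but it's lexicographically larger.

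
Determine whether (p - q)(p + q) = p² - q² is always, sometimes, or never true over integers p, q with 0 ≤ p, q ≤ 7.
The identity holds for every pair in the range. For instance at (p, q) = (6, 7): both sides equal -13.

Answer: Always true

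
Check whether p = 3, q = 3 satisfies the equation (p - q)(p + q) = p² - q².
Holds

Substituting p = 3, q = 3:

LHS = (3 - 3)(3 + 3) = 0
RHS = 3² - 3² = 0

LHS = RHS, so the equation holds at this point.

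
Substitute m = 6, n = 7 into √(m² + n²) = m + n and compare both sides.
LHS = √(6² + 7²) = √(85) ≈ 9.22
RHS = 6 + 7 = 13

LHS ≠ RHS (they differ by about 3.78), so the equation does not hold here.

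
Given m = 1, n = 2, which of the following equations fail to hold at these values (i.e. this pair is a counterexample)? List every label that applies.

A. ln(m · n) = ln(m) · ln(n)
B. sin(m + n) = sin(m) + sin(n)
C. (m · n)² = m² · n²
A, B

Evaluating each claim at the given values:
A. LHS = ln(2) ≈ 0.6931, RHS = 0 → fails here (LHS ≠ RHS)
B. LHS = sin(3) ≈ 0.1411, RHS = sin(1) + sin(2) ≈ 1.751 → fails here (LHS ≠ RHS)
C. LHS = 4, RHS = 4 → holds here (LHS = RHS)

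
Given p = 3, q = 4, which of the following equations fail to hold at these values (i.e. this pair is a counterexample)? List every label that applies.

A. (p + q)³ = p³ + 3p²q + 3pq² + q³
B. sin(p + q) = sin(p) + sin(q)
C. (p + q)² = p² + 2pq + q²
Evaluating each claim at the given values:
A. LHS = 343, RHS = 343 → holds here (LHS = RHS)
B. LHS = sin(7) ≈ 0.657, RHS = sin(4) + sin(3) ≈ -0.6157 → fails here (LHS ≠ RHS)
C. LHS = 49, RHS = 49 → holds here (LHS = RHS)

Answer: B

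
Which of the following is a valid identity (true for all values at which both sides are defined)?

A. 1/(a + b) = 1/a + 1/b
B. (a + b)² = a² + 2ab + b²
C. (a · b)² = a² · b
B

A: fails at (1, 5) — LHS = 1/6, RHS = 6/5.
B: holds — e.g. at (1, 5), both sides equal 36.
C: fails at (1, 3) — LHS = 9, RHS = 3.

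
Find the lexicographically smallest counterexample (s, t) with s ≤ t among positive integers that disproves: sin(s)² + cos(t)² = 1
(s, t) = (1, 2)

At (1, 1): both sides equal 1, so it holds there.

Substituting (1, 2) into the claim:
LHS = sin(1)² + cos(2)² ≈ 0.8813
RHS = 1

Since LHS ≠ RHS, this pair disproves the claim, and no lexicographically smaller pair (s ≤ t, positive integers) does.

For instance (2, 3) is also a counterexample (LHS = sin(2)² + cos(3)² ≈ 1.807, RHS = 1), but it's lexicographically larger.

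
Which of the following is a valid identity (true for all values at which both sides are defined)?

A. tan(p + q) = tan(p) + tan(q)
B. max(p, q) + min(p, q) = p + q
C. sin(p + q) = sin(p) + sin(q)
B

A: fails at (4, 5) — LHS = tan(9) ≈ -0.4523, RHS = tan(5) + tan(4) ≈ -2.223.
B: holds — e.g. at (4, 6), both sides equal 10.
C: fails at (3, 3) — LHS = sin(6) ≈ -0.2794, RHS = 2·sin(3) ≈ 0.2822.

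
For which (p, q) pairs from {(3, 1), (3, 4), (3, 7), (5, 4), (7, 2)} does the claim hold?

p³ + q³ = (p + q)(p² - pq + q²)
All pairs

Testing each pair:
(3, 1): LHS = 28, RHS = 28 → holds
(3, 4): LHS = 91, RHS = 91 → holds
(3, 7): LHS = 370, RHS = 370 → holds
(5, 4): LHS = 189, RHS = 189 → holds
(7, 2): LHS = 351, RHS = 351 → holds

Every pair satisfies the claim.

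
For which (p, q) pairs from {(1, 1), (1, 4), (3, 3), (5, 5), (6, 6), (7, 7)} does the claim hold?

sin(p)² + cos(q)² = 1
Testing each pair:
(1, 1): LHS = cos(1)² + sin(1)² = 1, RHS = 1 → holds
(1, 4): LHS = cos(4)² + sin(1)² ≈ 1.135, RHS = 1 → fails
(3, 3): LHS = sin(3)² + cos(3)² = 1, RHS = 1 → holds
(5, 5): LHS = cos(5)² + sin(5)² = 1, RHS = 1 → holds
(6, 6): LHS = sin(6)² + cos(6)² = 1, RHS = 1 → holds
(7, 7): LHS = sin(7)² + cos(7)² = 1, RHS = 1 → holds

5 of 6 pairs satisfy the claim.

Answer: (1, 1), (3, 3), (5, 5), (6, 6), (7, 7)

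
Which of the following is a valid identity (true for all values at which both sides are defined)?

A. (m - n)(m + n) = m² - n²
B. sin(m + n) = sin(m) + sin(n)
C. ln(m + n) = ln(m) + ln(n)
A

A: holds — e.g. at (4, 6), both sides equal -20.
B: fails at (1, 5) — LHS = sin(6) ≈ -0.2794, RHS = sin(5) + sin(1) ≈ -0.1175.
C: fails at (2, 5) — LHS = ln(7) ≈ 1.946, RHS = ln(2) + ln(5) ≈ 2.303.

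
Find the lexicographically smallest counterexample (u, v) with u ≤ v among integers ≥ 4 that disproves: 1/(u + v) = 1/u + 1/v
Substituting (4, 4) into the claim:
LHS = 1/(4 + 4) = 1/8
RHS = 1/4 + 1/4 = 1/2

Since LHS ≠ RHS, this pair disproves the claim, and no lexicographically smaller pair (u ≤ v, integers ≥ 4) does.

For instance (8, 9) is also a counterexample (LHS = 1/17, RHS = 17/72), but it's lexicographically larger.

Answer: (u, v) = (4, 4)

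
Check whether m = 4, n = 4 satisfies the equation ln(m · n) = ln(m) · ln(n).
Fails

Substituting m = 4, n = 4:

LHS = ln(4 · 4) = ln(16) ≈ 2.773
RHS = ln(4) · ln(4) = ln(4)² ≈ 1.922

LHS ≠ RHS, so the equation does not hold at this point.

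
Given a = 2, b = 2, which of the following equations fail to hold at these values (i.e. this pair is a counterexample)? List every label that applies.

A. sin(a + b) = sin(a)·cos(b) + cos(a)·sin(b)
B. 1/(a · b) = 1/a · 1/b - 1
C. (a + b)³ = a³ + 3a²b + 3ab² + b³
B

Evaluating each claim at the given values:
A. LHS = sin(4) ≈ -0.7568, RHS = 2·sin(2)·cos(2) ≈ -0.7568 → holds here (LHS = RHS)
B. LHS = 1/4, RHS = -3/4 → fails here (LHS ≠ RHS)
C. LHS = 64, RHS = 64 → holds here (LHS = RHS)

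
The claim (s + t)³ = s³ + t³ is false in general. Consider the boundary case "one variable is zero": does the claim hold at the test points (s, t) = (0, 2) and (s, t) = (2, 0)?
At (0, 2): LHS = 8, RHS = 8 → equal
At (2, 0): LHS = 8, RHS = 8 → equal

So the claim does hold at both of these boundary points, even though it is not an identity.

Answer: Yes, holds at both test points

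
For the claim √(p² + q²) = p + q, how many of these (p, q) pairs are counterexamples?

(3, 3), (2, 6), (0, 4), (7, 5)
Testing each pair:
(3, 3): LHS = 3·√(2) ≈ 4.243, RHS = 6 → counterexample
(2, 6): LHS = 2·√(10) ≈ 6.325, RHS = 8 → counterexample
(0, 4): LHS = 4, RHS = 4 → satisfies claim
(7, 5): LHS = √(74) ≈ 8.602, RHS = 12 → counterexample

That makes 3 counterexamples.

Answer: 3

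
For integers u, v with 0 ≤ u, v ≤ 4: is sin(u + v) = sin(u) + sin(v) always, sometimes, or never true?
It holds at (u, v) = (0, 4) (both sides equal sin(4) ≈ -0.7568), but fails at (u, v) = (3, 2) (LHS = sin(5) ≈ -0.9589, RHS = sin(3) + sin(2) ≈ 1.05).

Answer: Sometimes true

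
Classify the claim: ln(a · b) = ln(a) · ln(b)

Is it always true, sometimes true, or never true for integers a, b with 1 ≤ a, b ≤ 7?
It holds at (a, b) = (1, 1) (both sides equal 0), but fails at (a, b) = (6, 3) (LHS = ln(18) ≈ 2.89, RHS = ln(3)·ln(6) ≈ 1.968).

Answer: Sometimes true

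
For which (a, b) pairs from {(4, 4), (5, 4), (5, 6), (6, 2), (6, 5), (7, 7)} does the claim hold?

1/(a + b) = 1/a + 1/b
Testing each pair:
(4, 4): LHS = 1/8, RHS = 1/2 → fails
(5, 4): LHS = 1/9, RHS = 9/20 → fails
(5, 6): LHS = 1/11, RHS = 11/30 → fails
(6, 2): LHS = 1/8, RHS = 2/3 → fails
(6, 5): LHS = 1/11, RHS = 11/30 → fails
(7, 7): LHS = 1/14, RHS = 2/7 → fails

No pair satisfies the claim.

Answer: None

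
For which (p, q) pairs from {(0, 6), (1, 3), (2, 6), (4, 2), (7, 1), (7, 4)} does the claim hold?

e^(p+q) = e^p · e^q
Testing each pair:
(0, 6): LHS = e^6 ≈ 403.4, RHS = e^6 ≈ 403.4 → holds
(1, 3): LHS = e^4 ≈ 54.6, RHS = e^4 ≈ 54.6 → holds
(2, 6): LHS = e^8 ≈ 2981, RHS = e^8 ≈ 2981 → holds
(4, 2): LHS = e^6 ≈ 403.4, RHS = e^6 ≈ 403.4 → holds
(7, 1): LHS = e^8 ≈ 2981, RHS = e^8 ≈ 2981 → holds
(7, 4): LHS = e^11 ≈ 59874.1, RHS = e^11 ≈ 59874.1 → holds

Every pair satisfies the claim.

Answer: All pairs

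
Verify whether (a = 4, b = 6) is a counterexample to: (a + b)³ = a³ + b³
Yes

Substituting a = 4, b = 6:
LHS = (4 + 6)³ = 1000
RHS = 4³ + 6³ = 280

Since LHS ≠ RHS, this pair disproves the claim.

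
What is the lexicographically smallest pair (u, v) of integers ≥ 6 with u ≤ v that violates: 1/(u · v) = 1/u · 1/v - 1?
Substituting (6, 6) into the claim:
LHS = 1/(6 · 6) = 1/36
RHS = 1/6 · 1/6 - 1 = -35/36

Since LHS ≠ RHS, this pair disproves the claim, and no lexicographically smaller pair (u ≤ v, integers ≥ 6) does.

For instance (6, 8) is also a counterexample (LHS = 1/48, RHS = -47/48), but it's lexicographically larger.

Answer: (u, v) = (6, 6)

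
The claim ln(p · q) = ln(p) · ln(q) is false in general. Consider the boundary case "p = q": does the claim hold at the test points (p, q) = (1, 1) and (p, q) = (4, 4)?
At (1, 1): LHS = 0, RHS = 0 → equal
At (4, 4): LHS = ln(16) ≈ 2.773 ≠ RHS = ln(4)² ≈ 1.922

Answer: Only at (1, 1)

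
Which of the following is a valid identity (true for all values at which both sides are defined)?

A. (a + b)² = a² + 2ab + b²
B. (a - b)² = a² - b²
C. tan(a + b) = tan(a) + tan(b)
A

A: holds — e.g. at (2, 4), both sides equal 36.
B: fails at (1, 4) — LHS = 9, RHS = -15.
C: fails at (4, 6) — LHS = tan(10) ≈ 0.6484, RHS = tan(6) + tan(4) ≈ 0.8668.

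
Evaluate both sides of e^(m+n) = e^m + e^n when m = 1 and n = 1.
LHS = e^(1+1) = e^2 ≈ 7.389
RHS = e^1 + e^1 = 2·e ≈ 5.437

LHS ≠ RHS (they differ by about 1.952), so the equation does not hold here.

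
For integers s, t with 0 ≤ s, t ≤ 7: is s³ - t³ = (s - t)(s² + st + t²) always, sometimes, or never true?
Always true

The identity holds for every pair in the range. For instance at (s, t) = (4, 1): both sides equal 63.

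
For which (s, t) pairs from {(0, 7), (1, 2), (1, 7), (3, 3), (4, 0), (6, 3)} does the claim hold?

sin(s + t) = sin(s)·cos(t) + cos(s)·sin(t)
Testing each pair:
(0, 7): LHS = sin(7) ≈ 0.657, RHS = sin(7) ≈ 0.657 → holds
(1, 2): LHS = sin(3) ≈ 0.1411, RHS = sin(1)·cos(2) + sin(2)·cos(1) ≈ 0.1411 → holds
(1, 7): LHS = sin(8) ≈ 0.9894, RHS = sin(7)·cos(1) + sin(1)·cos(7) ≈ 0.9894 → holds
(3, 3): LHS = sin(6) ≈ -0.2794, RHS = 2·sin(3)·cos(3) ≈ -0.2794 → holds
(4, 0): LHS = sin(4) ≈ -0.7568, RHS = sin(4) ≈ -0.7568 → holds
(6, 3): LHS = sin(9) ≈ 0.4121, RHS = sin(3)·cos(6) + sin(6)·cos(3) ≈ 0.4121 → holds

Every pair satisfies the claim.

Answer: All pairs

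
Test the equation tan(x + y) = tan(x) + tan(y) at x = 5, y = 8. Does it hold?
Fails

Substituting x = 5, y = 8:

LHS = tan(5 + 8) = tan(13) ≈ 0.463
RHS = tan(5) + tan(8) ≈ -10.18

LHS ≠ RHS, so the equation does not hold at this point.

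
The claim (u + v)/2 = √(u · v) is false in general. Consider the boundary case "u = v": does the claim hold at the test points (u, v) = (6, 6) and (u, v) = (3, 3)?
Yes, holds at both test points

At (6, 6): LHS = 6, RHS = 6 → equal
At (3, 3): LHS = 3, RHS = 3 → equal

So the claim does hold at both of these boundary points, even though it is not an identity.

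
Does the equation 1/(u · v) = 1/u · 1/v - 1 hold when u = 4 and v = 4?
Substituting u = 4, v = 4:

LHS = 1/(4 · 4) = 1/16
RHS = 1/4 · 1/4 - 1 = -15/16

LHS ≠ RHS, so the equation does not hold at this point.

Answer: Fails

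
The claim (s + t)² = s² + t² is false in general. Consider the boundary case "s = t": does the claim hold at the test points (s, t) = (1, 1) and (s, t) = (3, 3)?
At (1, 1): LHS = 4 ≠ RHS = 2
At (3, 3): LHS = 36 ≠ RHS = 18

Answer: No, fails at both test points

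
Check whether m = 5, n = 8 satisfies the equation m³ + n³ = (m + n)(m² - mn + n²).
Substituting m = 5, n = 8:

LHS = 5³ + 8³ = 637
RHS = (5 + 8)(5² - 5·8 + 8²) = 637

LHS = RHS, so the equation holds at this point.

Answer: Holds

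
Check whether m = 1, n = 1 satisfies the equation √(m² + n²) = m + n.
Fails

Substituting m = 1, n = 1:

LHS = √(1² + 1²) = √(2) ≈ 1.414
RHS = 1 + 1 = 2

LHS ≠ RHS, so the equation does not hold at this point.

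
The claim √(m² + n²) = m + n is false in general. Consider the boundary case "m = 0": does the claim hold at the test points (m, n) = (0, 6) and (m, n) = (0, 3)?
At (0, 6): LHS = 6, RHS = 6 → equal
At (0, 3): LHS = 3, RHS = 3 → equal

So the claim does hold at both of these boundary points, even though it is not an identity.

Answer: Yes, holds at both test points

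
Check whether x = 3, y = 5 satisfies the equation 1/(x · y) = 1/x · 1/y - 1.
Substituting x = 3, y = 5:

LHS = 1/(3 · 5) = 1/15
RHS = 1/3 · 1/5 - 1 = -14/15

LHS ≠ RHS, so the equation does not hold at this point.

Answer: Fails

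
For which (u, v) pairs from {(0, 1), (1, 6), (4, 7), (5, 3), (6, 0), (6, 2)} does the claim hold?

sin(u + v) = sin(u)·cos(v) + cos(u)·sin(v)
All pairs

Testing each pair:
(0, 1): LHS = sin(1) ≈ 0.8415, RHS = sin(1) ≈ 0.8415 → holds
(1, 6): LHS = sin(7) ≈ 0.657, RHS = sin(6)·cos(1) + sin(1)·cos(6) ≈ 0.657 → holds
(4, 7): LHS = sin(11) ≈ -1, RHS = sin(4)·cos(7) + sin(7)·cos(4) ≈ -1 → holds
(5, 3): LHS = sin(8) ≈ 0.9894, RHS = sin(3)·cos(5) + sin(5)·cos(3) ≈ 0.9894 → holds
(6, 0): LHS = sin(6) ≈ -0.2794, RHS = sin(6) ≈ -0.2794 → holds
(6, 2): LHS = sin(8) ≈ 0.9894, RHS = sin(6)·cos(2) + sin(2)·cos(6) ≈ 0.9894 → holds

Every pair satisfies the claim.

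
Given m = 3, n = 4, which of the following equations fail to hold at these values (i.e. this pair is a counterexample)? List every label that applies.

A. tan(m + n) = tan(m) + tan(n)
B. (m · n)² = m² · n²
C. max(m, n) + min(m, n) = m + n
A

Evaluating each claim at the given values:
A. LHS = tan(7) ≈ 0.8714, RHS = tan(3) + tan(4) ≈ 1.015 → fails here (LHS ≠ RHS)
B. LHS = 144, RHS = 144 → holds here (LHS = RHS)
C. LHS = 7, RHS = 7 → holds here (LHS = RHS)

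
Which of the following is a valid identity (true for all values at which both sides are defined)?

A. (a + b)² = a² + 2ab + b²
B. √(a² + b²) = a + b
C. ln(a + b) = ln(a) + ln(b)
A

A: holds — e.g. at (4, 4), both sides equal 64.
B: fails at (1, 5) — LHS = √(26) ≈ 5.099, RHS = 6.
C: fails at (1, 1) — LHS = ln(2) ≈ 0.6931, RHS = 0.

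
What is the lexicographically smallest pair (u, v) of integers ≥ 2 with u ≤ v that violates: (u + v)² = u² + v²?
(u, v) = (2, 2)

Substituting (2, 2) into the claim:
LHS = (2 + 2)² = 16
RHS = 2² + 2² = 8

Since LHS ≠ RHS, this pair disproves the claim, and no lexicographically smaller pair (u ≤ v, integers ≥ 2) does.

For instance (6, 9) is also a counterexample (LHS = 225, RHS = 117), but it's lexicographically larger.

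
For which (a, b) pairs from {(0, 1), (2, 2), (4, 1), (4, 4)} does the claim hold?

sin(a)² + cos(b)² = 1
(2, 2), (4, 4)

Testing each pair:
(0, 1): LHS = cos(1)² ≈ 0.2919, RHS = 1 → fails
(2, 2): LHS = cos(2)² + sin(2)² = 1, RHS = 1 → holds
(4, 1): LHS = cos(1)² + sin(4)² ≈ 0.8647, RHS = 1 → fails
(4, 4): LHS = cos(4)² + sin(4)² = 1, RHS = 1 → holds

2 of 4 pairs satisfy the claim.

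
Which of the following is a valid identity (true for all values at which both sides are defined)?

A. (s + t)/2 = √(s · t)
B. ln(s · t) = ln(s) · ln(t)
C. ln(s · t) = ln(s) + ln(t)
A: fails at (3, 4) — LHS = 7/2, RHS = 2·√(3) ≈ 3.464.
B: fails at (1, 5) — LHS = ln(5) ≈ 1.609, RHS = 0.
C: holds — e.g. at (3, 5), both sides equal ln(15) ≈ 2.708.

Answer: C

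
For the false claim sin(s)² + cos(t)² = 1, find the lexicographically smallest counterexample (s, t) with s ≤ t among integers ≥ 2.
(s, t) = (2, 3)

Substituting (2, 3) into the claim:
LHS = sin(2)² + cos(3)² ≈ 1.807
RHS = 1

Since LHS ≠ RHS, this pair disproves the claim, and no lexicographically smaller pair (s ≤ t, integers ≥ 2) does.

For instance (5, 6) is also a counterexample (LHS = sin(5)² + cos(6)² ≈ 1.841, RHS = 1), but it's lexicographically larger.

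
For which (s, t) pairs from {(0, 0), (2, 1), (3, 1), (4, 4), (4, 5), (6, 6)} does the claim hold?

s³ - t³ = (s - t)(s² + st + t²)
Testing each pair:
(0, 0): LHS = 0, RHS = 0 → holds
(2, 1): LHS = 7, RHS = 7 → holds
(3, 1): LHS = 26, RHS = 26 → holds
(4, 4): LHS = 0, RHS = 0 → holds
(4, 5): LHS = -61, RHS = -61 → holds
(6, 6): LHS = 0, RHS = 0 → holds

Every pair satisfies the claim.

Answer: All pairs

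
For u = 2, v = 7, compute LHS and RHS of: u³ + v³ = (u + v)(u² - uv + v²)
LHS = 2³ + 7³ = 351
RHS = (2 + 7)(2² - 2·7 + 7²) = 351

LHS = RHS: the two sides agree.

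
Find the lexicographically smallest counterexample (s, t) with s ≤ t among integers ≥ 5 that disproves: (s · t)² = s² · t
Substituting (5, 5) into the claim:
LHS = (5 · 5)² = 625
RHS = 5² · 5 = 125

Since LHS ≠ RHS, this pair disproves the claim, and no lexicographically smaller pair (s ≤ t, integers ≥ 5) does.

For instance (6, 11) is also a counterexample (LHS = 4356, RHS = 396), but it's lexicographically larger.

Answer: (s, t) = (5, 5)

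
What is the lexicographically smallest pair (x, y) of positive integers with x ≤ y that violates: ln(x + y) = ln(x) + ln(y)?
(x, y) = (1, 1)

Substituting (1, 1) into the claim:
LHS = ln(1 + 1) = ln(2) ≈ 0.6931
RHS = ln(1) + ln(1) = 0

Since LHS ≠ RHS, this pair disproves the claim, and no lexicographically smaller pair (x ≤ y, positive integers) does.

For instance (2, 5) is also a counterexample (LHS = ln(7) ≈ 1.946, RHS = ln(2) + ln(5) ≈ 2.303), but it's lexicographically larger.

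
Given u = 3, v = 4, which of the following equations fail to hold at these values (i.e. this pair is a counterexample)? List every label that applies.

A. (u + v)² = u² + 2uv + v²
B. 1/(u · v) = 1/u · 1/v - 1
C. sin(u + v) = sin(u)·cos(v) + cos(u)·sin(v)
B

Evaluating each claim at the given values:
A. LHS = 49, RHS = 49 → holds here (LHS = RHS)
B. LHS = 1/12, RHS = -11/12 → fails here (LHS ≠ RHS)
C. LHS = sin(7) ≈ 0.657, RHS = sin(3)·cos(4) + sin(4)·cos(3) ≈ 0.657 → holds here (LHS = RHS)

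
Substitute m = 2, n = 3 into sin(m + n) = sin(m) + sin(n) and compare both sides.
LHS = sin(2 + 3) = sin(5) ≈ -0.9589
RHS = sin(2) + sin(3) ≈ 1.05

LHS ≠ RHS (they differ by about 2.009), so the equation does not hold here.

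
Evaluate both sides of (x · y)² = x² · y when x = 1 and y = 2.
LHS = (1 · 2)² = 4
RHS = 1² · 2 = 2

LHS ≠ RHS, so the equation does not hold here.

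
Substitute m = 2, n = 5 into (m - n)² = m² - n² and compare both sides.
LHS = (2 - 5)² = 9
RHS = 2² - 5² = -21

LHS ≠ RHS, so the equation does not hold here.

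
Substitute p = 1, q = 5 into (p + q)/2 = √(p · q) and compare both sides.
LHS = (1 + 5)/2 = 3
RHS = √(1 · 5) = √(5) ≈ 2.236

LHS ≠ RHS (they differ by about 0.7639), so the equation does not hold here.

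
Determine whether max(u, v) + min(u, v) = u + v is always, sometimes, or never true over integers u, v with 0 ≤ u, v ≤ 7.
Always true

The identity holds for every pair in the range. For instance at (u, v) = (7, 0): both sides equal 7.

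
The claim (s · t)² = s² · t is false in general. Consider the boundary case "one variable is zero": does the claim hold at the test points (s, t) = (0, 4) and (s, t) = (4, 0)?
Yes, holds at both test points

At (0, 4): LHS = 0, RHS = 0 → equal
At (4, 0): LHS = 0, RHS = 0 → equal

So the claim does hold at both of these boundary points, even though it is not an identity.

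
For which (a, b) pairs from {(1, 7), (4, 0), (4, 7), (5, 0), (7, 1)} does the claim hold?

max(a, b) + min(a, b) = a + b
All pairs

Testing each pair:
(1, 7): LHS = 8, RHS = 8 → holds
(4, 0): LHS = 4, RHS = 4 → holds
(4, 7): LHS = 11, RHS = 11 → holds
(5, 0): LHS = 5, RHS = 5 → holds
(7, 1): LHS = 8, RHS = 8 → holds

Every pair satisfies the claim.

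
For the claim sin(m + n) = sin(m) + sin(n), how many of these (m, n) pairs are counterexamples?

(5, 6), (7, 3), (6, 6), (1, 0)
Testing each pair:
(5, 6): LHS = sin(11) ≈ -1, RHS = sin(5) + sin(6) ≈ -1.238 → counterexample
(7, 3): LHS = sin(10) ≈ -0.544, RHS = sin(3) + sin(7) ≈ 0.7981 → counterexample
(6, 6): LHS = sin(12) ≈ -0.5366, RHS = 2·sin(6) ≈ -0.5588 → counterexample
(1, 0): LHS = sin(1) ≈ 0.8415, RHS = sin(1) ≈ 0.8415 → satisfies claim

That makes 3 counterexamples.

Answer: 3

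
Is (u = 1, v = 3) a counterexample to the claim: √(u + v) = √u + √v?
Yes

Substituting u = 1, v = 3:
LHS = √(1 + 3) = 2
RHS = √1 + √3 = 1 + √(3) ≈ 2.732

Since LHS ≠ RHS, this pair disproves the claim.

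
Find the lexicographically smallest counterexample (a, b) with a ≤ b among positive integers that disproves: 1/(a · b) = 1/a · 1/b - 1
(a, b) = (1, 1)

Substituting (1, 1) into the claim:
LHS = 1/(1 · 1) = 1
RHS = 1/1 · 1/1 - 1 = 0

Since LHS ≠ RHS, this pair disproves the claim, and no lexicographically smaller pair (a ≤ b, positive integers) does.

For instance (4, 6) is also a counterexample (LHS = 1/24, RHS = -23/24), but it's lexicographically larger.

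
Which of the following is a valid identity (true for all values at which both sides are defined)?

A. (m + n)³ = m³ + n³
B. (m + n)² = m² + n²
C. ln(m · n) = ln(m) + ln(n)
C

A: fails at (4, 4) — LHS = 512, RHS = 128.
B: fails at (3, 5) — LHS = 64, RHS = 34.
C: holds — e.g. at (2, 2), both sides equal ln(4) ≈ 1.386.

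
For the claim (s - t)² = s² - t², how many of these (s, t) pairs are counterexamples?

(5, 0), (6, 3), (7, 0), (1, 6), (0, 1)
Testing each pair:
(5, 0): LHS = 25, RHS = 25 → satisfies claim
(6, 3): LHS = 9, RHS = 27 → counterexample
(7, 0): LHS = 49, RHS = 49 → satisfies claim
(1, 6): LHS = 25, RHS = -35 → counterexample
(0, 1): LHS = 1, RHS = -1 → counterexample

That makes 3 counterexamples.

Answer: 3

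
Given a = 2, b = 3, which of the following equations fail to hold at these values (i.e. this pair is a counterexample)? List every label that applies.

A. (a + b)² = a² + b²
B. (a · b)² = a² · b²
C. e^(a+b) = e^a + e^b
Evaluating each claim at the given values:
A. LHS = 25, RHS = 13 → fails here (LHS ≠ RHS)
B. LHS = 36, RHS = 36 → holds here (LHS = RHS)
C. LHS = e^5 ≈ 148.4, RHS = e^2 + e^3 ≈ 27.47 → fails here (LHS ≠ RHS)

Answer: A, C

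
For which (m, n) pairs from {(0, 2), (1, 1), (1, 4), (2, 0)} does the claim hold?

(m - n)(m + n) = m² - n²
All pairs

Testing each pair:
(0, 2): LHS = -4, RHS = -4 → holds
(1, 1): LHS = 0, RHS = 0 → holds
(1, 4): LHS = -15, RHS = -15 → holds
(2, 0): LHS = 4, RHS = 4 → holds

Every pair satisfies the claim.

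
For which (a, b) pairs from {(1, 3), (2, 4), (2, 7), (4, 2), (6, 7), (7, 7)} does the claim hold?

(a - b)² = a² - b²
Testing each pair:
(1, 3): LHS = 4, RHS = -8 → fails
(2, 4): LHS = 4, RHS = -12 → fails
(2, 7): LHS = 25, RHS = -45 → fails
(4, 2): LHS = 4, RHS = 12 → fails
(6, 7): LHS = 1, RHS = -13 → fails
(7, 7): LHS = 0, RHS = 0 → holds

1 of 6 pairs satisfies the claim.

Answer: (7, 7)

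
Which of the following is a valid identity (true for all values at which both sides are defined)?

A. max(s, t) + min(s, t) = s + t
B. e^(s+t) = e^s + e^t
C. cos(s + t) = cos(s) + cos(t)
A: holds — e.g. at (2, 5), both sides equal 7.
B: fails at (0, 1) — LHS = e ≈ 2.718, RHS = 1 + e ≈ 3.718.
C: fails at (3, 5) — LHS = cos(8) ≈ -0.1455, RHS = cos(3) + cos(5) ≈ -0.7063.

Answer: A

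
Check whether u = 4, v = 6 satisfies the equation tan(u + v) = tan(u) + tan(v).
Fails

Substituting u = 4, v = 6:

LHS = tan(4 + 6) = tan(10) ≈ 0.6484
RHS = tan(4) + tan(6) ≈ 0.8668

LHS ≠ RHS, so the equation does not hold at this point.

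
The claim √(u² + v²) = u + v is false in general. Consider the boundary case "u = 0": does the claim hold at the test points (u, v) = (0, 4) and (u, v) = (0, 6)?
Yes, holds at both test points

At (0, 4): LHS = 4, RHS = 4 → equal
At (0, 6): LHS = 6, RHS = 6 → equal

So the claim does hold at both of these boundary points, even though it is not an identity.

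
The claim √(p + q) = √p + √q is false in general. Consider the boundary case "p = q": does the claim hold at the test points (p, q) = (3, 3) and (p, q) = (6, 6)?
No, fails at both test points

At (3, 3): LHS = √(6) ≈ 2.449 ≠ RHS = 2·√(3) ≈ 3.464
At (6, 6): LHS = 2·√(3) ≈ 3.464 ≠ RHS = 2·√(6) ≈ 4.899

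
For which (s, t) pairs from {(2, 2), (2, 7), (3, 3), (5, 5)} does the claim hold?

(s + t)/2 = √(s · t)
Testing each pair:
(2, 2): LHS = 2, RHS = 2 → holds
(2, 7): LHS = 9/2, RHS = √(14) ≈ 3.742 → fails
(3, 3): LHS = 3, RHS = 3 → holds
(5, 5): LHS = 5, RHS = 5 → holds

3 of 4 pairs satisfy the claim.

Answer: (2, 2), (3, 3), (5, 5)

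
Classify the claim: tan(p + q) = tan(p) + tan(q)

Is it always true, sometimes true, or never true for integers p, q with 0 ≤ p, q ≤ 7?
Sometimes true

It holds at (p, q) = (4, 0) (both sides equal tan(4) ≈ 1.158), but fails at (p, q) = (6, 3) (LHS = tan(9) ≈ -0.4523, RHS = tan(6) + tan(3) ≈ -0.4336).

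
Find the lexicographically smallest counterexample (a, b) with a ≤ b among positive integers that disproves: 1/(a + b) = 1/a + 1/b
(a, b) = (1, 1)

Substituting (1, 1) into the claim:
LHS = 1/(1 + 1) = 1/2
RHS = 1/1 + 1/1 = 2

Since LHS ≠ RHS, this pair disproves the claim, and no lexicographically smaller pair (a ≤ b, positive integers) does.

For instance (1, 6) is also a counterexample (LHS = 1/7, RHS = 7/6), but it's lexicographically larger.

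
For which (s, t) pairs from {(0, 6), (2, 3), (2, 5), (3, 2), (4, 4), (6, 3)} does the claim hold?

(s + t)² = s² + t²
Testing each pair:
(0, 6): LHS = 36, RHS = 36 → holds
(2, 3): LHS = 25, RHS = 13 → fails
(2, 5): LHS = 49, RHS = 29 → fails
(3, 2): LHS = 25, RHS = 13 → fails
(4, 4): LHS = 64, RHS = 32 → fails
(6, 3): LHS = 81, RHS = 45 → fails

1 of 6 pairs satisfies the claim.

Answer: (0, 6)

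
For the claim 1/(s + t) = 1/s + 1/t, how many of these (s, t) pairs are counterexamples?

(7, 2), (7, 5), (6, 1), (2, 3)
Testing each pair:
(7, 2): LHS = 1/9, RHS = 9/14 → counterexample
(7, 5): LHS = 1/12, RHS = 12/35 → counterexample
(6, 1): LHS = 1/7, RHS = 7/6 → counterexample
(2, 3): LHS = 1/5, RHS = 5/6 → counterexample

That makes 4 counterexamples.

Answer: 4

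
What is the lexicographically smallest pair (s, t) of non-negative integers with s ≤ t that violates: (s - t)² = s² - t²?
Substituting (0, 1) into the claim:
LHS = (0 - 1)² = 1
RHS = 0² - 1² = -1

Since LHS ≠ RHS, this pair disproves the claim, and no lexicographically smaller pair (s ≤ t, non-negative integers) does.

For instance (1, 7) is also a counterexample (LHS = 36, RHS = -48), but it's lexicographically larger.

Answer: (s, t) = (0, 1)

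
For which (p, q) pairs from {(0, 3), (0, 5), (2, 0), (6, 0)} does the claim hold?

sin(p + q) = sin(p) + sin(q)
Testing each pair:
(0, 3): LHS = sin(3) ≈ 0.1411, RHS = sin(3) ≈ 0.1411 → holds
(0, 5): LHS = sin(5) ≈ -0.9589, RHS = sin(5) ≈ -0.9589 → holds
(2, 0): LHS = sin(2) ≈ 0.9093, RHS = sin(2) ≈ 0.9093 → holds
(6, 0): LHS = sin(6) ≈ -0.2794, RHS = sin(6) ≈ -0.2794 → holds

Every pair satisfies the claim.

Answer: All pairs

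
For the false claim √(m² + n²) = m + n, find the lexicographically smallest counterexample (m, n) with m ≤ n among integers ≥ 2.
(m, n) = (2, 2)

Substituting (2, 2) into the claim:
LHS = √(2² + 2²) = 2·√(2) ≈ 2.828
RHS = 2 + 2 = 4

Since LHS ≠ RHS, this pair disproves the claim, and no lexicographically smaller pair (m ≤ n, integers ≥ 2) does.

For instance (5, 6) is also a counterexample (LHS = √(61) ≈ 7.81, RHS = 11), but it's lexicographically larger.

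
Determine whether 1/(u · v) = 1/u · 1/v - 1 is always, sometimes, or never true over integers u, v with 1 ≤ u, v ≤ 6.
The claim fails for every pair in the range. For instance at (u, v) = (5, 3): LHS = 1/15, RHS = -14/15.

Answer: Never true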